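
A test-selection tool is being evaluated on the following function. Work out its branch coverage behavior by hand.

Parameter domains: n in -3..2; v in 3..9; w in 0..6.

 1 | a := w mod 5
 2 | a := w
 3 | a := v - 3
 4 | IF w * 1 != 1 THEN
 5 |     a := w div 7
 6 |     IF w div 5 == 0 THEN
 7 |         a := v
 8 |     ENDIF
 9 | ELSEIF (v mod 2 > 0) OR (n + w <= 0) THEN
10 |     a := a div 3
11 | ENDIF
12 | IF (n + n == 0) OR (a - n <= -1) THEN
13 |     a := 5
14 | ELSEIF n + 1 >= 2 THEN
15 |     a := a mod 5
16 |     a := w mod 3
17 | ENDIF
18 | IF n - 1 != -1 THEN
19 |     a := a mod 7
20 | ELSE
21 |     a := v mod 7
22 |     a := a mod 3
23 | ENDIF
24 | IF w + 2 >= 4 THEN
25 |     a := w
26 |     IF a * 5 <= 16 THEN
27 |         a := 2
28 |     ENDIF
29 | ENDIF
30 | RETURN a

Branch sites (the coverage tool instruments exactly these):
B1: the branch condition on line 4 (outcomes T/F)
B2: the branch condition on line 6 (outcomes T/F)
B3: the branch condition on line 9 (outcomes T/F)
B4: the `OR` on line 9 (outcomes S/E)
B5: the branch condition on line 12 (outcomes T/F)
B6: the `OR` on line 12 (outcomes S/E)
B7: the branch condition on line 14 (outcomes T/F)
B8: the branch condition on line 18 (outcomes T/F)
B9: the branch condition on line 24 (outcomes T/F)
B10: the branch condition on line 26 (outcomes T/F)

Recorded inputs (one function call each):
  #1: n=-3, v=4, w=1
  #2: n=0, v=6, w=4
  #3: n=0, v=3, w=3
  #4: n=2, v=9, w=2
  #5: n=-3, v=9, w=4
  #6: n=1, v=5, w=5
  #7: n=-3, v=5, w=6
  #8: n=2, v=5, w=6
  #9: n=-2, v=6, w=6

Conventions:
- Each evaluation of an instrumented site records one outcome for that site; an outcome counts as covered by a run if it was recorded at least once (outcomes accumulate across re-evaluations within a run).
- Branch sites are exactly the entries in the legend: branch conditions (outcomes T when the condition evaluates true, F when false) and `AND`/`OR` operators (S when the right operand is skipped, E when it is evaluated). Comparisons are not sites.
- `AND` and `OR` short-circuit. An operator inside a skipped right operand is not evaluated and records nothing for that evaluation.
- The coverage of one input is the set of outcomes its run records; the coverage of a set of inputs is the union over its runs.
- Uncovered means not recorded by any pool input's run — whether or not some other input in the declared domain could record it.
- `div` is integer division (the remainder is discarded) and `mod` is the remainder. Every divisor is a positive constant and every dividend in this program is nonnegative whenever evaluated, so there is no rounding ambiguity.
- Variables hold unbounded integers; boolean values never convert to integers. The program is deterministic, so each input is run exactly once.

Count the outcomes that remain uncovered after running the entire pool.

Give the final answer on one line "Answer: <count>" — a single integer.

#1 (n=-3, v=4, w=1) -> covered: B1=F, B3=T, B4=E, B5=F, B6=E, B7=F, B8=T, B9=F
#2 (n=0, v=6, w=4) -> covered: B1=T, B2=T, B5=T, B6=S, B8=F, B9=T, B10=F
#3 (n=0, v=3, w=3) -> covered: B1=T, B2=T, B5=T, B6=S, B8=F, B9=T, B10=T
#4 (n=2, v=9, w=2) -> covered: B1=T, B2=T, B5=F, B6=E, B7=T, B8=T, B9=T, B10=T
#5 (n=-3, v=9, w=4) -> covered: B1=T, B2=T, B5=F, B6=E, B7=F, B8=T, B9=T, B10=F
#6 (n=1, v=5, w=5) -> covered: B1=T, B2=F, B5=T, B6=E, B8=T, B9=T, B10=F
#7 (n=-3, v=5, w=6) -> covered: B1=T, B2=F, B5=F, B6=E, B7=F, B8=T, B9=T, B10=F
#8 (n=2, v=5, w=6) -> covered: B1=T, B2=F, B5=T, B6=E, B8=T, B9=T, B10=F
#9 (n=-2, v=6, w=6) -> covered: B1=T, B2=F, B5=F, B6=E, B7=F, B8=T, B9=T, B10=F
union over the pool: B1=T, B1=F, B2=T, B2=F, B3=T, B4=E, B5=T, B5=F, B6=S, B6=E, B7=T, B7=F, B8=T, B8=F, B9=T, B9=F, B10=T, B10=F
uncovered (2 of 20): B3=F, B4=S

Answer: 2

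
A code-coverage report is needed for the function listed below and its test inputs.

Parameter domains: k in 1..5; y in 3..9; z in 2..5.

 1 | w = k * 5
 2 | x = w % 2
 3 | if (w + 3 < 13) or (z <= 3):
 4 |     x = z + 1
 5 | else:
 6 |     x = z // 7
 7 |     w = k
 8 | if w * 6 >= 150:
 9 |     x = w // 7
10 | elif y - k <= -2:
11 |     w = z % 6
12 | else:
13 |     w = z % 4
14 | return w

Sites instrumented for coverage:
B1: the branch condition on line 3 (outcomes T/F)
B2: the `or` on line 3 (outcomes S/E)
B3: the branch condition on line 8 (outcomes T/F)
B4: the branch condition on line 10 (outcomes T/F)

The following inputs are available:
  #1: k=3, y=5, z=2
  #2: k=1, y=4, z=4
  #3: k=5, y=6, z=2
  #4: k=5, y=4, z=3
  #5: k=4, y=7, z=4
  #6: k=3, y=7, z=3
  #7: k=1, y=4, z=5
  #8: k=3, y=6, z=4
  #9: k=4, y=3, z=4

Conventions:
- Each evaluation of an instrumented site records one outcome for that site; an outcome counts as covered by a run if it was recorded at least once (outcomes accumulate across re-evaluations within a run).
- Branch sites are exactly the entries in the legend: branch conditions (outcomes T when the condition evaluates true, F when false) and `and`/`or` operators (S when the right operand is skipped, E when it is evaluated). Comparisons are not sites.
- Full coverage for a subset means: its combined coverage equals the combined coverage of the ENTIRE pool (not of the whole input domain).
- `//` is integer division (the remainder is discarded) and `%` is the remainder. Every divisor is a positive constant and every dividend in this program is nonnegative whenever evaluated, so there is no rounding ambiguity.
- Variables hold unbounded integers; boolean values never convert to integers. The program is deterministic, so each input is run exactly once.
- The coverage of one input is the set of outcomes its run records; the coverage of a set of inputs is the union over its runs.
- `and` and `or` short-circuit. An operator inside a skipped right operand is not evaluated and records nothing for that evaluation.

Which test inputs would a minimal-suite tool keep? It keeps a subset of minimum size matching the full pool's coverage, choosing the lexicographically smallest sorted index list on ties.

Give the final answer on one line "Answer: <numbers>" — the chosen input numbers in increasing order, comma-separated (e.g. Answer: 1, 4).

input #1, k=3, y=5, z=2: events B2->E, B1->T, B3->F, B4->F; outcomes B1=T, B2=E, B3=F, B4=F
input #2, k=1, y=4, z=4: events B2->S, B1->T, B3->F, B4->F; outcomes B1=T, B2=S, B3=F, B4=F
input #3, k=5, y=6, z=2: events B2->E, B1->T, B3->T; outcomes B1=T, B2=E, B3=T
input #4, k=5, y=4, z=3: events B2->E, B1->T, B3->T; outcomes B1=T, B2=E, B3=T
input #5, k=4, y=7, z=4: events B2->E, B1->F, B3->F, B4->F; outcomes B1=F, B2=E, B3=F, B4=F
input #6, k=3, y=7, z=3: events B2->E, B1->T, B3->F, B4->F; outcomes B1=T, B2=E, B3=F, B4=F
input #7, k=1, y=4, z=5: events B2->S, B1->T, B3->F, B4->F; outcomes B1=T, B2=S, B3=F, B4=F
input #8, k=3, y=6, z=4: events B2->E, B1->F, B3->F, B4->F; outcomes B1=F, B2=E, B3=F, B4=F
input #9, k=4, y=3, z=4: events B2->E, B1->F, B3->F, B4->F; outcomes B1=F, B2=E, B3=F, B4=F
together the pool reaches 7 outcomes: B1=T, B1=F, B2=S, B2=E, B3=T, B3=F, B4=F
every size-1 subset falls short of the 7 outcomes (best: 4/7)
every size-2 subset falls short of the 7 outcomes (best: 6/7)
the canonical winner is {2, 3, 5}: size 3, full 7-outcome coverage, earliest index list among size-3 covers

Answer: 2, 3, 5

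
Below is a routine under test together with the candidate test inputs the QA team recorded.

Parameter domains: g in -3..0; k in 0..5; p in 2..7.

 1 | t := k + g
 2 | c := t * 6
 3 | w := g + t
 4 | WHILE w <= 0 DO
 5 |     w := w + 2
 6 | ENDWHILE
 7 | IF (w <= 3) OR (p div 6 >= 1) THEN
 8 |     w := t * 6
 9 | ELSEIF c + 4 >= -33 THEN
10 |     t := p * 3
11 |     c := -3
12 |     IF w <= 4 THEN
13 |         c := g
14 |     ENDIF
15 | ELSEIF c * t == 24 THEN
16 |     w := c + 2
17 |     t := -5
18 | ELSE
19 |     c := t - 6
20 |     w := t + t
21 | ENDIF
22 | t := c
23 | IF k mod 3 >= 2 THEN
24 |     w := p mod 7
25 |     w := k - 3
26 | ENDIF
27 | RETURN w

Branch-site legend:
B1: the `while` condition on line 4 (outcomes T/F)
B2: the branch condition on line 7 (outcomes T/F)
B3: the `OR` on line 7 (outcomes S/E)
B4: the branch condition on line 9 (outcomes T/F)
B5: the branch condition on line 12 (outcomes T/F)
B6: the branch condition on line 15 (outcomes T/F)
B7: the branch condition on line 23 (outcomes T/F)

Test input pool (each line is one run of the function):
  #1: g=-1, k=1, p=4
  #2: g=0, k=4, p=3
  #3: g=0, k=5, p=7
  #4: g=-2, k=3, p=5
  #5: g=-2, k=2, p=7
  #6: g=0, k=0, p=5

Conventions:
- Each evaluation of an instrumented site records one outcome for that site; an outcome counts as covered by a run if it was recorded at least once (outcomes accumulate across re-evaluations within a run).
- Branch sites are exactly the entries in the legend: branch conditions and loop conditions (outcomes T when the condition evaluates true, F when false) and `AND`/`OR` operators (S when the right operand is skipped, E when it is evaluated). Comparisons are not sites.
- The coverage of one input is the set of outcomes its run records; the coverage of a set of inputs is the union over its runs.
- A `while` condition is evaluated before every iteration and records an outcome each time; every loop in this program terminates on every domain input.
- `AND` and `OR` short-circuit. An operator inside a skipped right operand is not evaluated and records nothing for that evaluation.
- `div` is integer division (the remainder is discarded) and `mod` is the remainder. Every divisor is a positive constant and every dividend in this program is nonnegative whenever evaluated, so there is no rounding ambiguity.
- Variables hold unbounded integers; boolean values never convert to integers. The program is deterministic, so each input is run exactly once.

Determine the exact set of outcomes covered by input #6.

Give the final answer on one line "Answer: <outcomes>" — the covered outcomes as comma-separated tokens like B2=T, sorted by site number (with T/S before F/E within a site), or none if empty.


Running input #6 (g=0, k=0, p=5), event by event:
  B1->T, B1->F, B3->S, B2->T, B7->F
collecting distinct outcomes: B1=T, B1=F, B2=T, B3=S, B7=F
Answer: B1=T, B1=F, B2=T, B3=S, B7=F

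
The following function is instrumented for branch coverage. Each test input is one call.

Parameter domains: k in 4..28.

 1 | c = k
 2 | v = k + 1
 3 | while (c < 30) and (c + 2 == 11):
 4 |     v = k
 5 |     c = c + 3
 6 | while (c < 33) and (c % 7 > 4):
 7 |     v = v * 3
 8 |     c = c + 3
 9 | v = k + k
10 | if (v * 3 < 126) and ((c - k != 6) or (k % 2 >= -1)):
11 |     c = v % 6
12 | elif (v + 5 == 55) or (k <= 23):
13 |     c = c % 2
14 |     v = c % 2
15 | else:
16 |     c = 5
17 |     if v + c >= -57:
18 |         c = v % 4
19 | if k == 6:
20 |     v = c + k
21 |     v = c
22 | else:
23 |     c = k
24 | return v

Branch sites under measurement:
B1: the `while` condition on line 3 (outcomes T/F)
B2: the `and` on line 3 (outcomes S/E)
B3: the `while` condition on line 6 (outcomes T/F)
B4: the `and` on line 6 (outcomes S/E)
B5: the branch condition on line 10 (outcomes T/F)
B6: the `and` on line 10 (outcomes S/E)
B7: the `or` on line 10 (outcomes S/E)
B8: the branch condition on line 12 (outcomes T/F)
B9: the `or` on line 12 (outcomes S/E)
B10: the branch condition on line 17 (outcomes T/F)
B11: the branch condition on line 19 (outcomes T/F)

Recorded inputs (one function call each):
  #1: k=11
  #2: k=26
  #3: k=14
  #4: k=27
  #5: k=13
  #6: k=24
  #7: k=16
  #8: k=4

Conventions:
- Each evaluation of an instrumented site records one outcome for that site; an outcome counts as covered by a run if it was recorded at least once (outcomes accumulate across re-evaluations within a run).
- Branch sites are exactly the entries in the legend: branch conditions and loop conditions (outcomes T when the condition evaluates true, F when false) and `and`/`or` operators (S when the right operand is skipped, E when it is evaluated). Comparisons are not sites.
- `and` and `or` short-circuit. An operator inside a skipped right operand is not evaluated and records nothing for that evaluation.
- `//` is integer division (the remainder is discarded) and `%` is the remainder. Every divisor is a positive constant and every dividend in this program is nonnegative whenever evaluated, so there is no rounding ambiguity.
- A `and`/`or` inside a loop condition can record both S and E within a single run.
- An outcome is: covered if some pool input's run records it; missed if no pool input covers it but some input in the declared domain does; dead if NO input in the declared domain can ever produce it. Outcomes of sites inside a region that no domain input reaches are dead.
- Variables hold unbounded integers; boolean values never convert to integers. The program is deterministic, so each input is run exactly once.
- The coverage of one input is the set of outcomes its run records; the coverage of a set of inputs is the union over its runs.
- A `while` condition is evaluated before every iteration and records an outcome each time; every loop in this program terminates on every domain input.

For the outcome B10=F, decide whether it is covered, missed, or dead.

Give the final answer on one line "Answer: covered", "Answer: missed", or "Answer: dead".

no pool input records B10=F
checking all 25 inputs in the declared domain: B10=F is never recorded -> dead

Answer: dead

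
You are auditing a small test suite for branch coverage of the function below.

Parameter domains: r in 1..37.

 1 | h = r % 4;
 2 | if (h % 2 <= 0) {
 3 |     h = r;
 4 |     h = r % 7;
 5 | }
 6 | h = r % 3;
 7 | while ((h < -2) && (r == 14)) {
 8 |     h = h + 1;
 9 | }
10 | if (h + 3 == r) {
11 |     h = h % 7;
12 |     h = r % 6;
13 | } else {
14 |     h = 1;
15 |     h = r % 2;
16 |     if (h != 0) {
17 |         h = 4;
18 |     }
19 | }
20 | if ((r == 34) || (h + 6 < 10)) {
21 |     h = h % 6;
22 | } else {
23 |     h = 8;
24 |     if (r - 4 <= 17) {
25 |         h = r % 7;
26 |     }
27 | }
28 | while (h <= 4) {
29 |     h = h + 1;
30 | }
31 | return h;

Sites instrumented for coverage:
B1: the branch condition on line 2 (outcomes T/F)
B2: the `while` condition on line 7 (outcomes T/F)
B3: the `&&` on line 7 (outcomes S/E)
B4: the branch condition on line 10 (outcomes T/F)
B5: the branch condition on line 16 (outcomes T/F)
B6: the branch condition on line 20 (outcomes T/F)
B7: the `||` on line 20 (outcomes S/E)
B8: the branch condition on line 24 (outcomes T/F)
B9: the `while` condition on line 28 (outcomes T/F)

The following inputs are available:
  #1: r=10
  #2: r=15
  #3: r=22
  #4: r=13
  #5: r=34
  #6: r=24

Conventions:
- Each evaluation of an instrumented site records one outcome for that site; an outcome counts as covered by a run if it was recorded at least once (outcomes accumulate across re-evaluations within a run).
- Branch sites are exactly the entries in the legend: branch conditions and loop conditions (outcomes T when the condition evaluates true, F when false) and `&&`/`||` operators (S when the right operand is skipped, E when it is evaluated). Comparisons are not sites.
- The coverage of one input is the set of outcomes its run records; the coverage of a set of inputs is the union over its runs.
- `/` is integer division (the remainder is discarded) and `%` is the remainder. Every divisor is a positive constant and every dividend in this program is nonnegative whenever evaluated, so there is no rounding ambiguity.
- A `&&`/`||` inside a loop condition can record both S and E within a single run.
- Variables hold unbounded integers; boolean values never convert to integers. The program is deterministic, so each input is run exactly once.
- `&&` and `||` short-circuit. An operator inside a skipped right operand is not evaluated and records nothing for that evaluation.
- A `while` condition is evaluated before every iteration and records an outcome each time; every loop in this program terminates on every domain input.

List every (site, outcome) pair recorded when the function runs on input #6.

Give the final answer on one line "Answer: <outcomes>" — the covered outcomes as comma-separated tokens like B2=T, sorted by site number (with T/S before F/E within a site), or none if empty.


Event log for input #6 (r=24):
  B1->T, B3->S, B2->F, B4->F, B5->F, B7->E, B6->T, B9->T, B9->T, B9->T
  B9->T, B9->T, B9->F
collecting distinct outcomes: B1=T, B2=F, B3=S, B4=F, B5=F, B6=T, B7=E, B9=T, B9=F
Answer: B1=T, B2=F, B3=S, B4=F, B5=F, B6=T, B7=E, B9=T, B9=F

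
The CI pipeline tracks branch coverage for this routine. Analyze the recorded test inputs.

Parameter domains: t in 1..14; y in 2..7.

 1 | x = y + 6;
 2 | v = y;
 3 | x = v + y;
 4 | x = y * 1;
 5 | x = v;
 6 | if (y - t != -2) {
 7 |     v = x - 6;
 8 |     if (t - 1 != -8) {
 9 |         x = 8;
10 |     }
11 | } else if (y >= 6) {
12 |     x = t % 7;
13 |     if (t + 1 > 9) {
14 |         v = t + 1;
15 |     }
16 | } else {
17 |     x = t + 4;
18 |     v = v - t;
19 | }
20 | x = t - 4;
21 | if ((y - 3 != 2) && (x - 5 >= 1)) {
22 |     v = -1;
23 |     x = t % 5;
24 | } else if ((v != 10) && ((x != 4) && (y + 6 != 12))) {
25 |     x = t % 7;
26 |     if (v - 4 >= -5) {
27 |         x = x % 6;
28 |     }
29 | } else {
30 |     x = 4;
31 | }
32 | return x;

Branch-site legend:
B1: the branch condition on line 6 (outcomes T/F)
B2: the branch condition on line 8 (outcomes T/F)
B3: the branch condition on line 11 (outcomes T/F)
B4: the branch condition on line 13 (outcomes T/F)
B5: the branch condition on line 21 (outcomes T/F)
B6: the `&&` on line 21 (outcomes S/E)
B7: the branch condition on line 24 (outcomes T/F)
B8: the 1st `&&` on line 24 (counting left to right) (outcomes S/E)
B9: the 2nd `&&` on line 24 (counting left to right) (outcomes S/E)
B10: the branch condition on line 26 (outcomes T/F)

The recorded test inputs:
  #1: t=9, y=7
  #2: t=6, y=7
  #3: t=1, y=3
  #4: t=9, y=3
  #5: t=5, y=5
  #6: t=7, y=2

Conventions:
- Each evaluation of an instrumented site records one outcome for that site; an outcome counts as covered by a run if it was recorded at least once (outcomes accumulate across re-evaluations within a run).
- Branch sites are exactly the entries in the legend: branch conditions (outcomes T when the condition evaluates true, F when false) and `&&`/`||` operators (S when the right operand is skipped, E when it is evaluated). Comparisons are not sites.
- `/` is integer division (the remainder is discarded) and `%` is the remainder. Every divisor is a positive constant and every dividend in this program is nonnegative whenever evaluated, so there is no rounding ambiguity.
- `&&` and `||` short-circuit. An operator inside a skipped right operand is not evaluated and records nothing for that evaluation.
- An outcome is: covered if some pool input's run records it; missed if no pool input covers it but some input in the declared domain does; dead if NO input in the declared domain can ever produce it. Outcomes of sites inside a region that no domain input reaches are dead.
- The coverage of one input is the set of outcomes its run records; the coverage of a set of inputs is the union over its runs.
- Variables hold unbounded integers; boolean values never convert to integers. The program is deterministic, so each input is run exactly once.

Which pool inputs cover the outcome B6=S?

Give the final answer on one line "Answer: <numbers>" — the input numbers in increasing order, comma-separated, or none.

input #1 (t=9, y=7): never hits B6=S
input #2 (t=6, y=7): never hits B6=S
input #3 (t=1, y=3): never hits B6=S
input #4 (t=9, y=3): never hits B6=S
input #5 (t=5, y=5): hits B6=S
input #6 (t=7, y=2): never hits B6=S

Answer: 5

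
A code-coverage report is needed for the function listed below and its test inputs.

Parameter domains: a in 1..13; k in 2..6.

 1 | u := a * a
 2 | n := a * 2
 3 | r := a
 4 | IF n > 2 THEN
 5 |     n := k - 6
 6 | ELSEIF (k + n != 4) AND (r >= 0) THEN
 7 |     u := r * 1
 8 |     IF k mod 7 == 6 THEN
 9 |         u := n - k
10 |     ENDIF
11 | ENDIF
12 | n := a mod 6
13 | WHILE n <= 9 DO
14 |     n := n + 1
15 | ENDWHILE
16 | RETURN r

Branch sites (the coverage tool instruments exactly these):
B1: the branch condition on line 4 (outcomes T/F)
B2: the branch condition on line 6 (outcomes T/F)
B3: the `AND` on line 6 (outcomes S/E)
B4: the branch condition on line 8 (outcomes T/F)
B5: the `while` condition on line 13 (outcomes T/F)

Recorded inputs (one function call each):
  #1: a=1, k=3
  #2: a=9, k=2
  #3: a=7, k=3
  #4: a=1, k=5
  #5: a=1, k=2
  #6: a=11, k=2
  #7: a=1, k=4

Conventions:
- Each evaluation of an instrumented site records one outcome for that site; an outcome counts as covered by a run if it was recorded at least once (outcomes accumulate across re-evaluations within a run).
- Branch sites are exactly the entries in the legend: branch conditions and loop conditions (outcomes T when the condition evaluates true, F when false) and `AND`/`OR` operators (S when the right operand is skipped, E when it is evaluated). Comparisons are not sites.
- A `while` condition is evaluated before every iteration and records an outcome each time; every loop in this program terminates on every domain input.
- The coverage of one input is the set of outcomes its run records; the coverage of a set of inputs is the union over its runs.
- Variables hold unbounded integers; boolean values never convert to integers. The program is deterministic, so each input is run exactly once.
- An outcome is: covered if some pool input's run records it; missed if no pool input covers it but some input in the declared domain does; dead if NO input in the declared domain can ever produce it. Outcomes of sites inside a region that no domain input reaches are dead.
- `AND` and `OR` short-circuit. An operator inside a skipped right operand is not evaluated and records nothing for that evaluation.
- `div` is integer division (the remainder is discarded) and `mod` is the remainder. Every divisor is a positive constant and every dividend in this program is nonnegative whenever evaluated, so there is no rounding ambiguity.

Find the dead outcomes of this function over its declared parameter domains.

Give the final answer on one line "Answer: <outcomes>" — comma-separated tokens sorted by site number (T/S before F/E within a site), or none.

exhaustive pass over the 65-input domain:
  reachable outcomes have witnesses, e.g. B1=T (e.g. a=2, k=2), B1=F (e.g. a=1, k=2), B2=T (e.g. a=1, k=3), B2=F (e.g. a=1, k=2)

Answer: none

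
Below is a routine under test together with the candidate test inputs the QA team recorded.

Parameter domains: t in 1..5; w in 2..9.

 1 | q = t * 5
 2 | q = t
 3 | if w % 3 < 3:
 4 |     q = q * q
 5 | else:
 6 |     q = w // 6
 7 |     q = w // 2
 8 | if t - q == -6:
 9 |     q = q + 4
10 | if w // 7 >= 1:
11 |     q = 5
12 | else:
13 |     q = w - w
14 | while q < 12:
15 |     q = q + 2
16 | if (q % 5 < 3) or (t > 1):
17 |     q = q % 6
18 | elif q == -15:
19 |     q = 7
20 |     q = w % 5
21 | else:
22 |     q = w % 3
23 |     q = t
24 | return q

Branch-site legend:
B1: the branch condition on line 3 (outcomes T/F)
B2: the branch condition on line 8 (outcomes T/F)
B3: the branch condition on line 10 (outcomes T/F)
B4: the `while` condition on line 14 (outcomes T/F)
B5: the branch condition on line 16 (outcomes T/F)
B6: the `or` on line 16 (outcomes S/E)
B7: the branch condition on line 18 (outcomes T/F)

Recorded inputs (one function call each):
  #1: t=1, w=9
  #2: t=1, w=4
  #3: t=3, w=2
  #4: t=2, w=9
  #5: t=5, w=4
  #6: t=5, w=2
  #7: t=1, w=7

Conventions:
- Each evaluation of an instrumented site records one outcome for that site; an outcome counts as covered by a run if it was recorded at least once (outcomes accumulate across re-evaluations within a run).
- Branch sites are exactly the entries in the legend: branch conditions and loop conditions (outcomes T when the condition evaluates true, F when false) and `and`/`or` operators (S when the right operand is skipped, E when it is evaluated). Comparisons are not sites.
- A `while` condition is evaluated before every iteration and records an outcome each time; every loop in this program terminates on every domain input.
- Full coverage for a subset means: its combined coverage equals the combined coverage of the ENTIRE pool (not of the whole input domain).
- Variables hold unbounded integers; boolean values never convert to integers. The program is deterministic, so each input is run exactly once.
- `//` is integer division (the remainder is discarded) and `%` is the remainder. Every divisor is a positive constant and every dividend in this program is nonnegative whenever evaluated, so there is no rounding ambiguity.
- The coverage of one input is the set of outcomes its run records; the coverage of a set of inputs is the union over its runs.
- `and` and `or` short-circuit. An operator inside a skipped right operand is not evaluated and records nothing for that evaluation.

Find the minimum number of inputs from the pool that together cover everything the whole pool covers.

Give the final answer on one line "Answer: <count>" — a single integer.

run #1 (t=1, w=9) runs B1->T, B2->F, B3->T, B4->T, B4->T, B4->T, B4->T, B4->F, B6->E, B5->F, B7->F; records B1=T, B2=F, B3=T, B4=T, B4=F, B5=F, B6=E, B7=F
run #2 (t=1, w=4) runs B1->T, B2->F, B3->F, B4->T, B4->T, B4->T, B4->T, B4->T, B4->T, B4->F, B6->S, B5->T; records B1=T, B2=F, B3=F, B4=T, B4=F, B5=T, B6=S
run #3 (t=3, w=2) runs B1->T, B2->T, B3->F, B4->T, B4->T, B4->T, B4->T, B4->T, B4->T, B4->F, B6->S, B5->T; records B1=T, B2=T, B3=F, B4=T, B4=F, B5=T, B6=S
run #4 (t=2, w=9) runs B1->T, B2->F, B3->T, B4->T, B4->T, B4->T, B4->T, B4->F, B6->E, B5->T; records B1=T, B2=F, B3=T, B4=T, B4=F, B5=T, B6=E
run #5 (t=5, w=4) runs B1->T, B2->F, B3->F, B4->T, B4->T, B4->T, B4->T, B4->T, B4->T, B4->F, B6->S, B5->T; records B1=T, B2=F, B3=F, B4=T, B4=F, B5=T, B6=S
run #6 (t=5, w=2) runs B1->T, B2->F, B3->F, B4->T, B4->T, B4->T, B4->T, B4->T, B4->T, B4->F, B6->S, B5->T; records B1=T, B2=F, B3=F, B4=T, B4=F, B5=T, B6=S
run #7 (t=1, w=7) runs B1->T, B2->F, B3->T, B4->T, B4->T, B4->T, B4->T, B4->F, B6->E, B5->F, B7->F; records B1=T, B2=F, B3=T, B4=T, B4=F, B5=F, B6=E, B7=F
union over all inputs: B1=T, B2=T, B2=F, B3=T, B3=F, B4=T, B4=F, B5=T, B5=F, B6=S, B6=E, B7=F (12 outcomes)
checked all size-1 subsets: none covers 12 outcomes (max 8/12)
inputs {1, 3} (size 2) cover everything; no size-2 subset with a lexicographically smaller index list covers all 12

Answer: 2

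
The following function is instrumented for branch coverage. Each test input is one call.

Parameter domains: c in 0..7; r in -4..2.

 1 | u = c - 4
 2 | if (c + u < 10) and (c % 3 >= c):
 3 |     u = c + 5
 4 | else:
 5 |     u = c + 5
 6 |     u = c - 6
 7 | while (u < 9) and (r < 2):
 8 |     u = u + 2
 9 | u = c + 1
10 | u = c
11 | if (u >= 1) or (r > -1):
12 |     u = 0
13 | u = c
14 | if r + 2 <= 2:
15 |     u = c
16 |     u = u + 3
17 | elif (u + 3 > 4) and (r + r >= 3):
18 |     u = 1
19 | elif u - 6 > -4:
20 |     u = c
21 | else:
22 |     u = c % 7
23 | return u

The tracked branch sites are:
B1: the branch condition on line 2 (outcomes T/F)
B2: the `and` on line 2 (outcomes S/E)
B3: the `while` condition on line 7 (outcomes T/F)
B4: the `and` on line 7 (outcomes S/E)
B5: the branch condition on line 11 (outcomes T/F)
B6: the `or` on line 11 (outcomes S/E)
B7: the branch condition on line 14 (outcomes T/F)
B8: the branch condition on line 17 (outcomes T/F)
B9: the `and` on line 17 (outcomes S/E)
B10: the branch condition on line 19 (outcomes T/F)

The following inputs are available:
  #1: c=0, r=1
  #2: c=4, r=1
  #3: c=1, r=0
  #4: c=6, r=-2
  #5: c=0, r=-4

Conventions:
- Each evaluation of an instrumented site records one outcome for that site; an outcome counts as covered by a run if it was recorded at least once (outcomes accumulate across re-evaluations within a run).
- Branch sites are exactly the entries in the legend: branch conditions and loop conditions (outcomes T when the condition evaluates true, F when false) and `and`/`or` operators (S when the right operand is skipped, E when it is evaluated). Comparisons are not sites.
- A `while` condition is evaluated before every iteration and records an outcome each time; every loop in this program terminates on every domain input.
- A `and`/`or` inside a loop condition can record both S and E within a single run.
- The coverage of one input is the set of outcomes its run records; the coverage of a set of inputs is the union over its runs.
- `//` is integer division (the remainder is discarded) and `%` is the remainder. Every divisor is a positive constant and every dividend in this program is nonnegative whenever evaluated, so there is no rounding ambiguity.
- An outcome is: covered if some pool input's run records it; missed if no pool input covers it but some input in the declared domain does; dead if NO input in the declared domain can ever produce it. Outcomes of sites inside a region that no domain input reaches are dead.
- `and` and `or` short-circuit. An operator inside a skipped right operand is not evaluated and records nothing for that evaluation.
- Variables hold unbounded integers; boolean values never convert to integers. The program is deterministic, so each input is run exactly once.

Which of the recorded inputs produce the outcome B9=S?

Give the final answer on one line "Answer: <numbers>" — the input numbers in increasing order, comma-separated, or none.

input #1 (c=0, r=1): records B9=S
input #2 (c=4, r=1): does not record B9=S
input #3 (c=1, r=0): does not record B9=S
input #4 (c=6, r=-2): does not record B9=S
input #5 (c=0, r=-4): does not record B9=S

Answer: 1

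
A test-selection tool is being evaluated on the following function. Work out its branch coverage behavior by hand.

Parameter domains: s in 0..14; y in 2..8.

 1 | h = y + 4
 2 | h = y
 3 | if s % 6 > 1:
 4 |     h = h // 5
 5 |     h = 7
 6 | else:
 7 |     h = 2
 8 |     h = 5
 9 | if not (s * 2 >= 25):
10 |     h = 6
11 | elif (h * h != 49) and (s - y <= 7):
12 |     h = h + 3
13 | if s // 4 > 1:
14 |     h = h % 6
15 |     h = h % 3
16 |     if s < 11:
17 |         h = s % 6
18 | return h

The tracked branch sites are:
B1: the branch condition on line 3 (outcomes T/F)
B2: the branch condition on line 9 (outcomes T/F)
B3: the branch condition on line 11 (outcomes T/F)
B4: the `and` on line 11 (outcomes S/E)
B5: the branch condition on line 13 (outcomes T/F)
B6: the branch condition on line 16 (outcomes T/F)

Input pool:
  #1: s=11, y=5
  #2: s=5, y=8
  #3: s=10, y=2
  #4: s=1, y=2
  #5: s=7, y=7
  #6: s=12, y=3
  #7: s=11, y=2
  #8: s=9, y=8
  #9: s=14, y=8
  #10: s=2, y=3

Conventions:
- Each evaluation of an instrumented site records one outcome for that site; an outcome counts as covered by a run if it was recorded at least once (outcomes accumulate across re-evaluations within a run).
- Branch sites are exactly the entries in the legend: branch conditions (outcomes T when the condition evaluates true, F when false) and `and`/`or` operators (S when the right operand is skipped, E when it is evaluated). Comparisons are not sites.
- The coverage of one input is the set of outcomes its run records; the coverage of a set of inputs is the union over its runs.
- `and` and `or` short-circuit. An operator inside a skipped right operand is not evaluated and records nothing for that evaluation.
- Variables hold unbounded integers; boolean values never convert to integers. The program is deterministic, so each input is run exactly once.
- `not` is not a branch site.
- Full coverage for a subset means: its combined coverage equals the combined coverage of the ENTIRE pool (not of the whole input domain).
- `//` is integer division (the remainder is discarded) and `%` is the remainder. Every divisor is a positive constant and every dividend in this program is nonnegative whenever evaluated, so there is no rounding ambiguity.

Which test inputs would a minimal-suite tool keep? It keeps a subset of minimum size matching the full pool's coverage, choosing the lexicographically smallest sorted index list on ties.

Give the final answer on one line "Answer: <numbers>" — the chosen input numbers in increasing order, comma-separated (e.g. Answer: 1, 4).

test 1 (s=11, y=5) hits B1=T, B2=T, B5=T, B6=F
test 2 (s=5, y=8) hits B1=T, B2=T, B5=F
test 3 (s=10, y=2) hits B1=T, B2=T, B5=T, B6=T
test 4 (s=1, y=2) hits B1=F, B2=T, B5=F
test 5 (s=7, y=7) hits B1=F, B2=T, B5=F
test 6 (s=12, y=3) hits B1=F, B2=T, B5=T, B6=F
test 7 (s=11, y=2) hits B1=T, B2=T, B5=T, B6=F
test 8 (s=9, y=8) hits B1=T, B2=T, B5=T, B6=T
test 9 (s=14, y=8) hits B1=T, B2=F, B3=F, B4=S, B5=T, B6=F
test 10 (s=2, y=3) hits B1=T, B2=T, B5=F
the full pool covers 10 outcomes: B1=T, B1=F, B2=T, B2=F, B3=F, B4=S, B5=T, B5=F, B6=T, B6=F
checked all size-1 subsets: none covers 10 outcomes (max 6/10)
checked all size-2 subsets: none covers 10 outcomes (max 9/10)
size 3: inputs {3, 4, 9} cover all 10 outcomes, and no lexicographically smaller subset of this size does

Answer: 3, 4, 9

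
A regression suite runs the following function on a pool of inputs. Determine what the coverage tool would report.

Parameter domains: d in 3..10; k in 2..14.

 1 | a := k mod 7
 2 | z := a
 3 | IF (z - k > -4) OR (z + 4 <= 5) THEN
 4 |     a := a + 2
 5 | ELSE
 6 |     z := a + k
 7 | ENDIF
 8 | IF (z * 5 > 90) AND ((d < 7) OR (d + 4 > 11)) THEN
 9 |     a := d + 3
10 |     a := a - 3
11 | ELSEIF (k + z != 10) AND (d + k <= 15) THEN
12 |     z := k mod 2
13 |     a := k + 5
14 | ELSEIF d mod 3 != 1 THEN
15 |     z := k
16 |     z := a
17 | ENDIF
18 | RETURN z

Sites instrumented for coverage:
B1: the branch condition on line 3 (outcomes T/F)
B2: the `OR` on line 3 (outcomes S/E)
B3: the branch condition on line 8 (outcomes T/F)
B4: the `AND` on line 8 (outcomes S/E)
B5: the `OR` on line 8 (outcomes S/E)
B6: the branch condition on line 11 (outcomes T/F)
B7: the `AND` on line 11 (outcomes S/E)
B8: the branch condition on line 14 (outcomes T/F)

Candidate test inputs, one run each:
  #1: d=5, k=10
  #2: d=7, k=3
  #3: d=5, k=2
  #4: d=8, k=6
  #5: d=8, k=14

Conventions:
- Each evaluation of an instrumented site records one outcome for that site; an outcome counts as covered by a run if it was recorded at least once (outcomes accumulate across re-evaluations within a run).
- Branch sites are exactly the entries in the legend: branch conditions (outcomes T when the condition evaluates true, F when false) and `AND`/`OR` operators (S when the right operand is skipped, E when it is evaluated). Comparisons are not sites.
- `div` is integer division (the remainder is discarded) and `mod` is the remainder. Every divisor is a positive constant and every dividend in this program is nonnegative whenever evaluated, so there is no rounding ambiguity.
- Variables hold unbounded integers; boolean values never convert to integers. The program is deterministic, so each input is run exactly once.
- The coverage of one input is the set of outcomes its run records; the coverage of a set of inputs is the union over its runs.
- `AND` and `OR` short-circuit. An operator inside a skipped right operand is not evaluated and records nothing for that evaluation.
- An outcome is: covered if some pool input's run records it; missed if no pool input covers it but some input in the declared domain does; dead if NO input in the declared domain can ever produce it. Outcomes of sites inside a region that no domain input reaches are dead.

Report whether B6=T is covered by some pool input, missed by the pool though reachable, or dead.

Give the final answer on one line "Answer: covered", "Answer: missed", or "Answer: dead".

B6=T is recorded by pool input(s) 1, 2, 3, 4 -> covered

Answer: covered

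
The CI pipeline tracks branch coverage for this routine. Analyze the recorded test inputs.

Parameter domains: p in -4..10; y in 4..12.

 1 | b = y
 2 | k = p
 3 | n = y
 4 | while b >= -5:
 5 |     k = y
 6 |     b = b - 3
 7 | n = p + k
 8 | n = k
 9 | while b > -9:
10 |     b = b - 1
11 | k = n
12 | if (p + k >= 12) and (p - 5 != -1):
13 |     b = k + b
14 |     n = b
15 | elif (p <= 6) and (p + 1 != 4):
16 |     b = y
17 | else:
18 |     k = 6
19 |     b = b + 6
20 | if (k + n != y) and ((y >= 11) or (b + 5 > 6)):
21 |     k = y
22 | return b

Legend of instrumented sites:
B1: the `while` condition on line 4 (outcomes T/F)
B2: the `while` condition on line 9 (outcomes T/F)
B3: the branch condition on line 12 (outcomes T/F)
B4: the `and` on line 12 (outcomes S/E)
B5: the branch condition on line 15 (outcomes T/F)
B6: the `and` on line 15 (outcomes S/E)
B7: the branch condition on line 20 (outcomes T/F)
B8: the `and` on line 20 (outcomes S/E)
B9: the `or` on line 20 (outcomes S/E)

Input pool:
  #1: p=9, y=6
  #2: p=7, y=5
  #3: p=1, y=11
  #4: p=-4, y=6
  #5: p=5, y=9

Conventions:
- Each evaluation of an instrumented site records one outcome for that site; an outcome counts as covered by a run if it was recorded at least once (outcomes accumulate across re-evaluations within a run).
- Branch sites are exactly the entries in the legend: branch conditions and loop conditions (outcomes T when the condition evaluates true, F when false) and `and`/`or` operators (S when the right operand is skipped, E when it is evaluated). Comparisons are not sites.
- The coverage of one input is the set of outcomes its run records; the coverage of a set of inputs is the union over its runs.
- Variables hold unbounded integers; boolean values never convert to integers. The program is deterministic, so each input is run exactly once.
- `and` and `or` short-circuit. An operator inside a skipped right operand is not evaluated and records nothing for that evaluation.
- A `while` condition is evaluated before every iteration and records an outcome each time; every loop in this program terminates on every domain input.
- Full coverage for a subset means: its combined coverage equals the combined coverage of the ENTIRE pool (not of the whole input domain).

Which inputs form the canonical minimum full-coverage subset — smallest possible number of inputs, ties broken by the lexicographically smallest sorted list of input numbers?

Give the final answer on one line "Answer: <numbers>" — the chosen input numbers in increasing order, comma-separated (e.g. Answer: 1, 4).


run #1 (p=9, y=6) records B1=T, B1=F, B2=T, B2=F, B3=T, B4=E, B7=F, B8=E, B9=E
run #2 (p=7, y=5) records B1=T, B1=F, B2=T, B2=F, B3=T, B4=E, B7=F, B8=E, B9=E
run #3 (p=1, y=11) records B1=T, B1=F, B2=T, B2=F, B3=T, B4=E, B7=T, B8=E, B9=S
run #4 (p=-4, y=6) records B1=T, B1=F, B2=T, B2=F, B3=F, B4=S, B5=T, B6=E, B7=T, B8=E, B9=E
run #5 (p=5, y=9) records B1=T, B1=F, B2=T, B2=F, B3=T, B4=E, B7=F, B8=S
together the pool reaches 16 outcomes: B1=T, B1=F, B2=T, B2=F, B3=T, B3=F, B4=S, B4=E, B5=T, B6=E, B7=T, B7=F, B8=S, B8=E, B9=S, B9=E
every size-1 subset falls short of the 16 outcomes (best: 11/16)
every size-2 subset falls short of the 16 outcomes (best: 15/16)
at size 3, {3, 4, 5} reaches all 16 outcomes; every lexicographically earlier size-3 subset fails
Answer: 3, 4, 5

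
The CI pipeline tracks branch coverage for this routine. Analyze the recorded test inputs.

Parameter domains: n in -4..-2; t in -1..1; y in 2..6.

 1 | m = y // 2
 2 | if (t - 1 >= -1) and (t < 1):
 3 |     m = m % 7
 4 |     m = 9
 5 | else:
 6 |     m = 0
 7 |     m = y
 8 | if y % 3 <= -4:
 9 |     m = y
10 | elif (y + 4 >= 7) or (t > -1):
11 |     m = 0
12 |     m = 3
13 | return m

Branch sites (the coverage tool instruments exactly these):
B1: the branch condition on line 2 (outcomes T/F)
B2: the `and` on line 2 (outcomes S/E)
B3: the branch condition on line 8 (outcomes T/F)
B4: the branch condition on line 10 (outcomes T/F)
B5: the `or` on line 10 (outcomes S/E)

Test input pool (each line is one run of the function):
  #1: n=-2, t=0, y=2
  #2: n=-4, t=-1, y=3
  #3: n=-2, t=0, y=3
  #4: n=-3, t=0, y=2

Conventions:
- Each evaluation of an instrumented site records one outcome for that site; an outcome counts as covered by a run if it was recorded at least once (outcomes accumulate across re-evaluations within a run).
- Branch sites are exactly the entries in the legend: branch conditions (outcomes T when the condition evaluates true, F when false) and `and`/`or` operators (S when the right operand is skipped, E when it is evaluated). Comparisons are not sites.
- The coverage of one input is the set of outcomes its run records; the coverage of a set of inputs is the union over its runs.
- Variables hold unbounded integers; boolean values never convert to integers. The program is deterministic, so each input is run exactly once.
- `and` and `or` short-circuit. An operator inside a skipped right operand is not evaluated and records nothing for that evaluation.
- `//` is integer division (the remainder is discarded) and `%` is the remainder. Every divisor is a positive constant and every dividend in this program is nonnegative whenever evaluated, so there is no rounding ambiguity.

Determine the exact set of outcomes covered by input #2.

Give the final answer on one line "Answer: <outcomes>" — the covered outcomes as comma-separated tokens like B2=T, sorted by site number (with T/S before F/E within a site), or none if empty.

Event log for input #2 (n=-4, t=-1, y=3):
  B2->S, B1->F, B3->F, B5->S, B4->T
as a set, this run covers: B1=F, B2=S, B3=F, B4=T, B5=S

Answer: B1=F, B2=S, B3=F, B4=T, B5=S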